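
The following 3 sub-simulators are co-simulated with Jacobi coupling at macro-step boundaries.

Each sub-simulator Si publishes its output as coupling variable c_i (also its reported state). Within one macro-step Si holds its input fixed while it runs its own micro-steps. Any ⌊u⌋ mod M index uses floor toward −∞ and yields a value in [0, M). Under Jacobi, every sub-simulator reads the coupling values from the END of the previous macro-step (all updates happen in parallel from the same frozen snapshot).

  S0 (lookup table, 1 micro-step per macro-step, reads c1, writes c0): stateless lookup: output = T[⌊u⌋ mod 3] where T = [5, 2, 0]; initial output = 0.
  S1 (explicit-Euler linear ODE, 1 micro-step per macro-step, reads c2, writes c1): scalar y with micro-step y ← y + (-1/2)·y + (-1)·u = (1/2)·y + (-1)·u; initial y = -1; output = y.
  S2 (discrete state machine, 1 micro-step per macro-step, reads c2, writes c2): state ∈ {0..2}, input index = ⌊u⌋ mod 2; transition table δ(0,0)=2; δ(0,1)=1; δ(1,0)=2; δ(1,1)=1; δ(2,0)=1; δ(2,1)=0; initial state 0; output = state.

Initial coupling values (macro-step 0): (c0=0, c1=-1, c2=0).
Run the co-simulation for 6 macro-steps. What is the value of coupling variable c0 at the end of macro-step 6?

macro 1: S0 reads c1=-1 → after 1×micro: 0; S1 reads c2=0 → after 1×micro: -1/2; S2 reads c2=0 → after 1×micro: 2 ⇒ (c0=0, c1=-1/2, c2=2)
macro 2: S0 reads c1=-1/2 → after 1×micro: 0; S1 reads c2=2 → after 1×micro: -9/4; S2 reads c2=2 → after 1×micro: 1 ⇒ (c0=0, c1=-9/4, c2=1)
macro 3: S0 reads c1=-9/4 → after 1×micro: 5; S1 reads c2=1 → after 1×micro: -17/8; S2 reads c2=1 → after 1×micro: 1 ⇒ (c0=5, c1=-17/8, c2=1)
macro 4: S0 reads c1=-17/8 → after 1×micro: 5; S1 reads c2=1 → after 1×micro: -33/16; S2 reads c2=1 → after 1×micro: 1 ⇒ (c0=5, c1=-33/16, c2=1)
macro 5: S0 reads c1=-33/16 → after 1×micro: 5; S1 reads c2=1 → after 1×micro: -65/32; S2 reads c2=1 → after 1×micro: 1 ⇒ (c0=5, c1=-65/32, c2=1)
macro 6: S0 reads c1=-65/32 → after 1×micro: 5; S1 reads c2=1 → after 1×micro: -129/64; S2 reads c2=1 → after 1×micro: 1 ⇒ (c0=5, c1=-129/64, c2=1)

c0 at macro-step 6 = 5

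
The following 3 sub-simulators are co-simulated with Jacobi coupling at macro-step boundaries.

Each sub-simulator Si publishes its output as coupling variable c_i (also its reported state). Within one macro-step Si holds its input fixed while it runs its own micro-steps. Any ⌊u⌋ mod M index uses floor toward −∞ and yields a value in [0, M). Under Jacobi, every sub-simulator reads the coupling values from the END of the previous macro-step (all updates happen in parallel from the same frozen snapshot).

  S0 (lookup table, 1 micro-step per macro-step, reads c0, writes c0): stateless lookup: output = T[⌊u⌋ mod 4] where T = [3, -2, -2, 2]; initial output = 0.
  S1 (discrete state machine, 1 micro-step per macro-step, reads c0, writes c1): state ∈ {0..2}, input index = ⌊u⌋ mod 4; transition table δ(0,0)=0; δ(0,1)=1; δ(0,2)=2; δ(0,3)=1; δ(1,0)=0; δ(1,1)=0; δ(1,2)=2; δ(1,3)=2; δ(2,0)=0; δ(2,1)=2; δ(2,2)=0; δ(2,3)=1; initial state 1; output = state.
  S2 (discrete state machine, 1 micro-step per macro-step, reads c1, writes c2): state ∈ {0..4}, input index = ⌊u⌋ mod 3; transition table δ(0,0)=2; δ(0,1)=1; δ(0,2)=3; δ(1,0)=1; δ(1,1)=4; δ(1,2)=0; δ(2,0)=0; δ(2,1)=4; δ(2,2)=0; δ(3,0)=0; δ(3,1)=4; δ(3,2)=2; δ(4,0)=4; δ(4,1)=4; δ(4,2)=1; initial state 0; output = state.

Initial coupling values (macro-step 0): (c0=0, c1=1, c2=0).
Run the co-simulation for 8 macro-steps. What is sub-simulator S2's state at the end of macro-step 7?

macro 1: S0 reads c0=0 → after 1×micro: 3; S1 reads c0=0 → after 1×micro: 0; S2 reads c1=1 → after 1×micro: 1 ⇒ (c0=3, c1=0, c2=1)
macro 2: S0 reads c0=3 → after 1×micro: 2; S1 reads c0=3 → after 1×micro: 1; S2 reads c1=0 → after 1×micro: 1 ⇒ (c0=2, c1=1, c2=1)
macro 3: S0 reads c0=2 → after 1×micro: -2; S1 reads c0=2 → after 1×micro: 2; S2 reads c1=1 → after 1×micro: 4 ⇒ (c0=-2, c1=2, c2=4)
macro 4: S0 reads c0=-2 → after 1×micro: -2; S1 reads c0=-2 → after 1×micro: 0; S2 reads c1=2 → after 1×micro: 1 ⇒ (c0=-2, c1=0, c2=1)
macro 5: S0 reads c0=-2 → after 1×micro: -2; S1 reads c0=-2 → after 1×micro: 2; S2 reads c1=0 → after 1×micro: 1 ⇒ (c0=-2, c1=2, c2=1)
macro 6: S0 reads c0=-2 → after 1×micro: -2; S1 reads c0=-2 → after 1×micro: 0; S2 reads c1=2 → after 1×micro: 0 ⇒ (c0=-2, c1=0, c2=0)
macro 7: S0 reads c0=-2 → after 1×micro: -2; S1 reads c0=-2 → after 1×micro: 2; S2 reads c1=0 → after 1×micro: 2 ⇒ (c0=-2, c1=2, c2=2)
macro 8: S0 reads c0=-2 → after 1×micro: -2; S1 reads c0=-2 → after 1×micro: 0; S2 reads c1=2 → after 1×micro: 0 ⇒ (c0=-2, c1=0, c2=0)

S2 state at macro-step 7 = 2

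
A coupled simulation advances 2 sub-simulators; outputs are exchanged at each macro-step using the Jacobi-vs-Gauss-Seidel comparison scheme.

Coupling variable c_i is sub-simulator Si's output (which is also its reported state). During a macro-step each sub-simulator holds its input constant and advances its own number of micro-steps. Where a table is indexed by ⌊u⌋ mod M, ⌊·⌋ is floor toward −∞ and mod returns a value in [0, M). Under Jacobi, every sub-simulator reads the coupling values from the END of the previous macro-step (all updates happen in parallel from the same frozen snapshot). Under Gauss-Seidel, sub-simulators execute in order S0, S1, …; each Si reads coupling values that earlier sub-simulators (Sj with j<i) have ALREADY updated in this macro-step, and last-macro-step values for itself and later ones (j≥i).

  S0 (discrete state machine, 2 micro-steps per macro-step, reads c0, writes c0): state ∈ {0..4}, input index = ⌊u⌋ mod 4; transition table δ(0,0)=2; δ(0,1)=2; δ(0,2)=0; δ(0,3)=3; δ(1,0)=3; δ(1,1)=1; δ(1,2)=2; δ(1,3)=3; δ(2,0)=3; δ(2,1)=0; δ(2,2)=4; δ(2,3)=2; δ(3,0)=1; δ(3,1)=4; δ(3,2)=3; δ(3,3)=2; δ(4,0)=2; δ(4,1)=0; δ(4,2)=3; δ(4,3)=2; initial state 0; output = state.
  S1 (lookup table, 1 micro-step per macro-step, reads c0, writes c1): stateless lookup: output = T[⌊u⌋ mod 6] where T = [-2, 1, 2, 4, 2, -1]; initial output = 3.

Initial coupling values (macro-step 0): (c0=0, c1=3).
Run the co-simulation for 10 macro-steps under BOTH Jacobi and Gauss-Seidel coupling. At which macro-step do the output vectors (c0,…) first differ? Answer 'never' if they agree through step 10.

first divergence at macro-step: 1

[Jacobi] macro 1: S0 reads c0=0 → after 2×micro: 3; S1 reads c0=0 → after 1×micro: -2 ⇒ (c0=3, c1=-2)
[Jacobi] macro 2: S0 reads c0=3 → after 2×micro: 2; S1 reads c0=3 → after 1×micro: 4 ⇒ (c0=2, c1=4)
[Jacobi] macro 3: S0 reads c0=2 → after 2×micro: 3; S1 reads c0=2 → after 1×micro: 2 ⇒ (c0=3, c1=2)
[Jacobi] macro 4: S0 reads c0=3 → after 2×micro: 2; S1 reads c0=3 → after 1×micro: 4 ⇒ (c0=2, c1=4)
[Jacobi] macro 5: S0 reads c0=2 → after 2×micro: 3; S1 reads c0=2 → after 1×micro: 2 ⇒ (c0=3, c1=2)
[Jacobi] macro 6: S0 reads c0=3 → after 2×micro: 2; S1 reads c0=3 → after 1×micro: 4 ⇒ (c0=2, c1=4)
[Jacobi] macro 7: S0 reads c0=2 → after 2×micro: 3; S1 reads c0=2 → after 1×micro: 2 ⇒ (c0=3, c1=2)
[Jacobi] macro 8: S0 reads c0=3 → after 2×micro: 2; S1 reads c0=3 → after 1×micro: 4 ⇒ (c0=2, c1=4)
[Jacobi] macro 9: S0 reads c0=2 → after 2×micro: 3; S1 reads c0=2 → after 1×micro: 2 ⇒ (c0=3, c1=2)
[Jacobi] macro 10: S0 reads c0=3 → after 2×micro: 2; S1 reads c0=3 → after 1×micro: 4 ⇒ (c0=2, c1=4)
[Gauss-Seidel] macro 1: S0 reads c0=0 → after 2×micro: 3; S1 reads c0=3 → after 1×micro: 4 ⇒ (c0=3, c1=4)
[Gauss-Seidel] macro 2: S0 reads c0=3 → after 2×micro: 2; S1 reads c0=2 → after 1×micro: 2 ⇒ (c0=2, c1=2)
[Gauss-Seidel] macro 3: S0 reads c0=2 → after 2×micro: 3; S1 reads c0=3 → after 1×micro: 4 ⇒ (c0=3, c1=4)
[Gauss-Seidel] macro 4: S0 reads c0=3 → after 2×micro: 2; S1 reads c0=2 → after 1×micro: 2 ⇒ (c0=2, c1=2)
[Gauss-Seidel] macro 5: S0 reads c0=2 → after 2×micro: 3; S1 reads c0=3 → after 1×micro: 4 ⇒ (c0=3, c1=4)
[Gauss-Seidel] macro 6: S0 reads c0=3 → after 2×micro: 2; S1 reads c0=2 → after 1×micro: 2 ⇒ (c0=2, c1=2)
[Gauss-Seidel] macro 7: S0 reads c0=2 → after 2×micro: 3; S1 reads c0=3 → after 1×micro: 4 ⇒ (c0=3, c1=4)
[Gauss-Seidel] macro 8: S0 reads c0=3 → after 2×micro: 2; S1 reads c0=2 → after 1×micro: 2 ⇒ (c0=2, c1=2)
[Gauss-Seidel] macro 9: S0 reads c0=2 → after 2×micro: 3; S1 reads c0=3 → after 1×micro: 4 ⇒ (c0=3, c1=4)
[Gauss-Seidel] macro 10: S0 reads c0=3 → after 2×micro: 2; S1 reads c0=2 → after 1×micro: 2 ⇒ (c0=2, c1=2)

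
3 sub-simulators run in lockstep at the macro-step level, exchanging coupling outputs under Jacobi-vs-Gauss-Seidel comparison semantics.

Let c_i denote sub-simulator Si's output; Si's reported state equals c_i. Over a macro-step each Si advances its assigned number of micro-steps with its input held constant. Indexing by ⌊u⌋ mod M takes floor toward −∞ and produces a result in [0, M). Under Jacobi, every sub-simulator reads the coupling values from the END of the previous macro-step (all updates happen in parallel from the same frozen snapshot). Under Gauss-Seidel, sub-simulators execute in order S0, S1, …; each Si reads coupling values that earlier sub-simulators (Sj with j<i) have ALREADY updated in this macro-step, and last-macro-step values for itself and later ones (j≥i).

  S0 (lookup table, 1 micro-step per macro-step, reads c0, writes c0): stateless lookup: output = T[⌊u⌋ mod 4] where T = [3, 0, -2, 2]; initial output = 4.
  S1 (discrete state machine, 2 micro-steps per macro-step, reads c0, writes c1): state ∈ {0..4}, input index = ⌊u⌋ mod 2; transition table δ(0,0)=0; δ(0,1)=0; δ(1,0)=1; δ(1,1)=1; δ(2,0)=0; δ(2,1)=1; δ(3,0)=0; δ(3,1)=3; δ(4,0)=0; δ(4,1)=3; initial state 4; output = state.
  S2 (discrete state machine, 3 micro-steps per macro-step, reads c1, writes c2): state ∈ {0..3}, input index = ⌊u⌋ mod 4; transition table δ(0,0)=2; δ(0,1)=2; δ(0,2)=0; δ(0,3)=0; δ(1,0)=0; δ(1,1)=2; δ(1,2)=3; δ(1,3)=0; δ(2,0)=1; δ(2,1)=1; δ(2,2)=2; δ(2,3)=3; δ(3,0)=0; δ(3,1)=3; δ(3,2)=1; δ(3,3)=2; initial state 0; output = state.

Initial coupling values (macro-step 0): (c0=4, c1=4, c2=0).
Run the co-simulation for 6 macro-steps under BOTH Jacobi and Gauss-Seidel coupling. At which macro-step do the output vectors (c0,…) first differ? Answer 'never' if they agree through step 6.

first divergence at macro-step: 1

[Jacobi] macro 1: S0 reads c0=4 → after 1×micro: 3; S1 reads c0=4 → after 2×micro: 0; S2 reads c1=4 → after 3×micro: 0 ⇒ (c0=3, c1=0, c2=0)
[Jacobi] macro 2: S0 reads c0=3 → after 1×micro: 2; S1 reads c0=3 → after 2×micro: 0; S2 reads c1=0 → after 3×micro: 0 ⇒ (c0=2, c1=0, c2=0)
[Jacobi] macro 3: S0 reads c0=2 → after 1×micro: -2; S1 reads c0=2 → after 2×micro: 0; S2 reads c1=0 → after 3×micro: 0 ⇒ (c0=-2, c1=0, c2=0)
[Jacobi] macro 4: S0 reads c0=-2 → after 1×micro: -2; S1 reads c0=-2 → after 2×micro: 0; S2 reads c1=0 → after 3×micro: 0 ⇒ (c0=-2, c1=0, c2=0)
[Jacobi] macro 5: S0 reads c0=-2 → after 1×micro: -2; S1 reads c0=-2 → after 2×micro: 0; S2 reads c1=0 → after 3×micro: 0 ⇒ (c0=-2, c1=0, c2=0)
[Jacobi] macro 6: S0 reads c0=-2 → after 1×micro: -2; S1 reads c0=-2 → after 2×micro: 0; S2 reads c1=0 → after 3×micro: 0 ⇒ (c0=-2, c1=0, c2=0)
[Gauss-Seidel] macro 1: S0 reads c0=4 → after 1×micro: 3; S1 reads c0=3 → after 2×micro: 3; S2 reads c1=3 → after 3×micro: 0 ⇒ (c0=3, c1=3, c2=0)
[Gauss-Seidel] macro 2: S0 reads c0=3 → after 1×micro: 2; S1 reads c0=2 → after 2×micro: 0; S2 reads c1=0 → after 3×micro: 0 ⇒ (c0=2, c1=0, c2=0)
[Gauss-Seidel] macro 3: S0 reads c0=2 → after 1×micro: -2; S1 reads c0=-2 → after 2×micro: 0; S2 reads c1=0 → after 3×micro: 0 ⇒ (c0=-2, c1=0, c2=0)
[Gauss-Seidel] macro 4: S0 reads c0=-2 → after 1×micro: -2; S1 reads c0=-2 → after 2×micro: 0; S2 reads c1=0 → after 3×micro: 0 ⇒ (c0=-2, c1=0, c2=0)
[Gauss-Seidel] macro 5: S0 reads c0=-2 → after 1×micro: -2; S1 reads c0=-2 → after 2×micro: 0; S2 reads c1=0 → after 3×micro: 0 ⇒ (c0=-2, c1=0, c2=0)
[Gauss-Seidel] macro 6: S0 reads c0=-2 → after 1×micro: -2; S1 reads c0=-2 → after 2×micro: 0; S2 reads c1=0 → after 3×micro: 0 ⇒ (c0=-2, c1=0, c2=0)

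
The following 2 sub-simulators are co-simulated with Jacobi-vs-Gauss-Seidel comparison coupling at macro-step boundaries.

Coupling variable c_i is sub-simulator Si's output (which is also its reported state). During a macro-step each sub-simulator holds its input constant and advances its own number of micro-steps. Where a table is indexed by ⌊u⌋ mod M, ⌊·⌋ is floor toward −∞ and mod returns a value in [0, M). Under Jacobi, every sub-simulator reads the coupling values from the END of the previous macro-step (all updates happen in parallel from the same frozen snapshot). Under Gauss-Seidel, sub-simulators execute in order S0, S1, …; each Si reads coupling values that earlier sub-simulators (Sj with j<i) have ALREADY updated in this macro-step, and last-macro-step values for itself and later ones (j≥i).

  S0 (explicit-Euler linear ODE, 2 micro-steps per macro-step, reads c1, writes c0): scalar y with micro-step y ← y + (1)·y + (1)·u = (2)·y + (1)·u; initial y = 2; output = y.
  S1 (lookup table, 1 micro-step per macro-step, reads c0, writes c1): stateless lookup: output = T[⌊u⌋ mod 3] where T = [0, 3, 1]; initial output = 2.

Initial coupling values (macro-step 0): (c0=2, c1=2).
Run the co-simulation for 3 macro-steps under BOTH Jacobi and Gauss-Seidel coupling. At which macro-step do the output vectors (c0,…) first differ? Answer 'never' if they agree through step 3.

first divergence at macro-step: never

[Jacobi] macro 1: S0 reads c1=2 → after 2×micro: 14; S1 reads c0=2 → after 1×micro: 1 ⇒ (c0=14, c1=1)
[Jacobi] macro 2: S0 reads c1=1 → after 2×micro: 59; S1 reads c0=14 → after 1×micro: 1 ⇒ (c0=59, c1=1)
[Jacobi] macro 3: S0 reads c1=1 → after 2×micro: 239; S1 reads c0=59 → after 1×micro: 1 ⇒ (c0=239, c1=1)
[Gauss-Seidel] macro 1: S0 reads c1=2 → after 2×micro: 14; S1 reads c0=14 → after 1×micro: 1 ⇒ (c0=14, c1=1)
[Gauss-Seidel] macro 2: S0 reads c1=1 → after 2×micro: 59; S1 reads c0=59 → after 1×micro: 1 ⇒ (c0=59, c1=1)
[Gauss-Seidel] macro 3: S0 reads c1=1 → after 2×micro: 239; S1 reads c0=239 → after 1×micro: 1 ⇒ (c0=239, c1=1)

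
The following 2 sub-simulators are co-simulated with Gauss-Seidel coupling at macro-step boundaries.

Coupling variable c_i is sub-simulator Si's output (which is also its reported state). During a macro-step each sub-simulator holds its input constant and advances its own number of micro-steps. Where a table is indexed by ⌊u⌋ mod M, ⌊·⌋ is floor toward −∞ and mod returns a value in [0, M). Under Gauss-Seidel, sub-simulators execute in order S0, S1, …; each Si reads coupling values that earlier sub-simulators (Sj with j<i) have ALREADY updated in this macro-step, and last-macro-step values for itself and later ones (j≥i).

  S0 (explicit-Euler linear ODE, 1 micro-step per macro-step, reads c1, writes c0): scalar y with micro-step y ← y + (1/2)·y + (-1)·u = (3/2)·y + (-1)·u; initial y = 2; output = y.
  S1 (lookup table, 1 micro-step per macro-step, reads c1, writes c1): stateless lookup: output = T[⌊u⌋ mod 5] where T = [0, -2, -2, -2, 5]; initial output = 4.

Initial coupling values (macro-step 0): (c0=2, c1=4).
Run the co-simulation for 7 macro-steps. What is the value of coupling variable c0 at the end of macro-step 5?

c0 at macro-step 5 = -351/16

macro 1: S0 reads c1=4 → after 1×micro: -1; S1 reads c1=4 → after 1×micro: 5 ⇒ (c0=-1, c1=5)
macro 2: S0 reads c1=5 → after 1×micro: -13/2; S1 reads c1=5 → after 1×micro: 0 ⇒ (c0=-13/2, c1=0)
macro 3: S0 reads c1=0 → after 1×micro: -39/4; S1 reads c1=0 → after 1×micro: 0 ⇒ (c0=-39/4, c1=0)
macro 4: S0 reads c1=0 → after 1×micro: -117/8; S1 reads c1=0 → after 1×micro: 0 ⇒ (c0=-117/8, c1=0)
macro 5: S0 reads c1=0 → after 1×micro: -351/16; S1 reads c1=0 → after 1×micro: 0 ⇒ (c0=-351/16, c1=0)
macro 6: S0 reads c1=0 → after 1×micro: -1053/32; S1 reads c1=0 → after 1×micro: 0 ⇒ (c0=-1053/32, c1=0)
macro 7: S0 reads c1=0 → after 1×micro: -3159/64; S1 reads c1=0 → after 1×micro: 0 ⇒ (c0=-3159/64, c1=0)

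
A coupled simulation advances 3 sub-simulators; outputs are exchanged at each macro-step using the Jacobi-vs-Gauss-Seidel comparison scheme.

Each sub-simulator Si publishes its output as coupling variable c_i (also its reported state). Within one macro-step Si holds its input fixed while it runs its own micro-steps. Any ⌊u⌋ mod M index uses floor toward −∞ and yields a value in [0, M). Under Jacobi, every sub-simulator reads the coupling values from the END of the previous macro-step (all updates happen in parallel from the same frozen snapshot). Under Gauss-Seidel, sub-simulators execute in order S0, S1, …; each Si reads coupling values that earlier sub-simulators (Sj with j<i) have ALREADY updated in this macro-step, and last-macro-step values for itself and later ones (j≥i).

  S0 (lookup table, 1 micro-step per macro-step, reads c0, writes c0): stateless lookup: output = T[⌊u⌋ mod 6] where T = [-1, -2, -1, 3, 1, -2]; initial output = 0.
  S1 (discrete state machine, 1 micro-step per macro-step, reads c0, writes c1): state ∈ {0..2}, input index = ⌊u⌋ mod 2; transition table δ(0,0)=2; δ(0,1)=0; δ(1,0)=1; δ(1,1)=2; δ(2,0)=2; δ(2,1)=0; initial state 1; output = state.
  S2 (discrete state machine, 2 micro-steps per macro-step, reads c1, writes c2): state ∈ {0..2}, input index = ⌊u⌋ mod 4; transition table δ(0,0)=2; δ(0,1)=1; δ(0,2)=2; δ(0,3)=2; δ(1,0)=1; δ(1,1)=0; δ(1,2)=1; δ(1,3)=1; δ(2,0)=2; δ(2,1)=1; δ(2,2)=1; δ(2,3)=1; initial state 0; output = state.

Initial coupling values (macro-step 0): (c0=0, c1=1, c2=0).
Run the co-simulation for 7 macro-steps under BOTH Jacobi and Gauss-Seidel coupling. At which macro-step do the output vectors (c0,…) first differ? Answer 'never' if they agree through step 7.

first divergence at macro-step: 1

[Jacobi] macro 1: S0 reads c0=0 → after 1×micro: -1; S1 reads c0=0 → after 1×micro: 1; S2 reads c1=1 → after 2×micro: 0 ⇒ (c0=-1, c1=1, c2=0)
[Jacobi] macro 2: S0 reads c0=-1 → after 1×micro: -2; S1 reads c0=-1 → after 1×micro: 2; S2 reads c1=1 → after 2×micro: 0 ⇒ (c0=-2, c1=2, c2=0)
[Jacobi] macro 3: S0 reads c0=-2 → after 1×micro: 1; S1 reads c0=-2 → after 1×micro: 2; S2 reads c1=2 → after 2×micro: 1 ⇒ (c0=1, c1=2, c2=1)
[Jacobi] macro 4: S0 reads c0=1 → after 1×micro: -2; S1 reads c0=1 → after 1×micro: 0; S2 reads c1=2 → after 2×micro: 1 ⇒ (c0=-2, c1=0, c2=1)
[Jacobi] macro 5: S0 reads c0=-2 → after 1×micro: 1; S1 reads c0=-2 → after 1×micro: 2; S2 reads c1=0 → after 2×micro: 1 ⇒ (c0=1, c1=2, c2=1)
[Jacobi] macro 6: S0 reads c0=1 → after 1×micro: -2; S1 reads c0=1 → after 1×micro: 0; S2 reads c1=2 → after 2×micro: 1 ⇒ (c0=-2, c1=0, c2=1)
[Jacobi] macro 7: S0 reads c0=-2 → after 1×micro: 1; S1 reads c0=-2 → after 1×micro: 2; S2 reads c1=0 → after 2×micro: 1 ⇒ (c0=1, c1=2, c2=1)
[Gauss-Seidel] macro 1: S0 reads c0=0 → after 1×micro: -1; S1 reads c0=-1 → after 1×micro: 2; S2 reads c1=2 → after 2×micro: 1 ⇒ (c0=-1, c1=2, c2=1)
[Gauss-Seidel] macro 2: S0 reads c0=-1 → after 1×micro: -2; S1 reads c0=-2 → after 1×micro: 2; S2 reads c1=2 → after 2×micro: 1 ⇒ (c0=-2, c1=2, c2=1)
[Gauss-Seidel] macro 3: S0 reads c0=-2 → after 1×micro: 1; S1 reads c0=1 → after 1×micro: 0; S2 reads c1=0 → after 2×micro: 1 ⇒ (c0=1, c1=0, c2=1)
[Gauss-Seidel] macro 4: S0 reads c0=1 → after 1×micro: -2; S1 reads c0=-2 → after 1×micro: 2; S2 reads c1=2 → after 2×micro: 1 ⇒ (c0=-2, c1=2, c2=1)
[Gauss-Seidel] macro 5: S0 reads c0=-2 → after 1×micro: 1; S1 reads c0=1 → after 1×micro: 0; S2 reads c1=0 → after 2×micro: 1 ⇒ (c0=1, c1=0, c2=1)
[Gauss-Seidel] macro 6: S0 reads c0=1 → after 1×micro: -2; S1 reads c0=-2 → after 1×micro: 2; S2 reads c1=2 → after 2×micro: 1 ⇒ (c0=-2, c1=2, c2=1)
[Gauss-Seidel] macro 7: S0 reads c0=-2 → after 1×micro: 1; S1 reads c0=1 → after 1×micro: 0; S2 reads c1=0 → after 2×micro: 1 ⇒ (c0=1, c1=0, c2=1)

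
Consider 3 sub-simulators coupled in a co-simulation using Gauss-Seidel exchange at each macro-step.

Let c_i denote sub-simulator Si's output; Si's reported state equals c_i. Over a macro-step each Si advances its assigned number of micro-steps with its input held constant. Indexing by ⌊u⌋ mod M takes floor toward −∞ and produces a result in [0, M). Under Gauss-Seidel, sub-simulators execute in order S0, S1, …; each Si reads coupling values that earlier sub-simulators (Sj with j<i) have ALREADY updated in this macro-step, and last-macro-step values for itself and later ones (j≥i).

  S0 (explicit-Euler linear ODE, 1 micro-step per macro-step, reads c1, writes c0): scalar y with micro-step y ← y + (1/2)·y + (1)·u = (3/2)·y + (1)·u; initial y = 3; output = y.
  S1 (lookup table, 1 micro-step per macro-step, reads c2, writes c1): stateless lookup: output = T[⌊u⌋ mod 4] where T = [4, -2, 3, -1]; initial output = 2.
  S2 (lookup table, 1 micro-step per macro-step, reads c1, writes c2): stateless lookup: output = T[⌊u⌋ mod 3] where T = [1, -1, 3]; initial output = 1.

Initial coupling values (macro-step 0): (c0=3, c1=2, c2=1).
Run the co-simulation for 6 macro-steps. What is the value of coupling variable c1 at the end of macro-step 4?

c1 at macro-step 4 = -1

macro 1: S0 reads c1=2 → after 1×micro: 13/2; S1 reads c2=1 → after 1×micro: -2; S2 reads c1=-2 → after 1×micro: -1 ⇒ (c0=13/2, c1=-2, c2=-1)
macro 2: S0 reads c1=-2 → after 1×micro: 31/4; S1 reads c2=-1 → after 1×micro: -1; S2 reads c1=-1 → after 1×micro: 3 ⇒ (c0=31/4, c1=-1, c2=3)
macro 3: S0 reads c1=-1 → after 1×micro: 85/8; S1 reads c2=3 → after 1×micro: -1; S2 reads c1=-1 → after 1×micro: 3 ⇒ (c0=85/8, c1=-1, c2=3)
macro 4: S0 reads c1=-1 → after 1×micro: 239/16; S1 reads c2=3 → after 1×micro: -1; S2 reads c1=-1 → after 1×micro: 3 ⇒ (c0=239/16, c1=-1, c2=3)
macro 5: S0 reads c1=-1 → after 1×micro: 685/32; S1 reads c2=3 → after 1×micro: -1; S2 reads c1=-1 → after 1×micro: 3 ⇒ (c0=685/32, c1=-1, c2=3)
macro 6: S0 reads c1=-1 → after 1×micro: 1991/64; S1 reads c2=3 → after 1×micro: -1; S2 reads c1=-1 → after 1×micro: 3 ⇒ (c0=1991/64, c1=-1, c2=3)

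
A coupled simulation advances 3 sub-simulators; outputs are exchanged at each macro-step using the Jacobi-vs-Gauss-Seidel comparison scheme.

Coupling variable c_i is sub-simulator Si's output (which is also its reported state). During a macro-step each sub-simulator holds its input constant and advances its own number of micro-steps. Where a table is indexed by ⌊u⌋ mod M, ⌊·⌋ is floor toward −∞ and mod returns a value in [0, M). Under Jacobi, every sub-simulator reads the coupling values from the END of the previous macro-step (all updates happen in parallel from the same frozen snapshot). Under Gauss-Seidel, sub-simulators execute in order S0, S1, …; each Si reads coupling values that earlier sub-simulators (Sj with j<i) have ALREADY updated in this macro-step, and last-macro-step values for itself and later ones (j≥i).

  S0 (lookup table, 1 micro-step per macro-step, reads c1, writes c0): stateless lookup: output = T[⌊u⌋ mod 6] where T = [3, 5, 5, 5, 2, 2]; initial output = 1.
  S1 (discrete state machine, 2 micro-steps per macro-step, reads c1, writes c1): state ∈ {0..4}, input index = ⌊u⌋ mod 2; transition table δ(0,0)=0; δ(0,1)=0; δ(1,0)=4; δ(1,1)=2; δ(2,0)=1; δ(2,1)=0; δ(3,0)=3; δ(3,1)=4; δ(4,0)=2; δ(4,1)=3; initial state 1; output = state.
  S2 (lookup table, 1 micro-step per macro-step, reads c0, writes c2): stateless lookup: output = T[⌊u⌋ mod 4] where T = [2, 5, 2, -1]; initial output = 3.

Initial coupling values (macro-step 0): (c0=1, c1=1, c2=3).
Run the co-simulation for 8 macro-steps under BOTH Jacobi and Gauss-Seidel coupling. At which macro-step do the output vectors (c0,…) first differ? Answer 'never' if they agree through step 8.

first divergence at macro-step: 2

[Jacobi] macro 1: S0 reads c1=1 → after 1×micro: 5; S1 reads c1=1 → after 2×micro: 0; S2 reads c0=1 → after 1×micro: 5 ⇒ (c0=5, c1=0, c2=5)
[Jacobi] macro 2: S0 reads c1=0 → after 1×micro: 3; S1 reads c1=0 → after 2×micro: 0; S2 reads c0=5 → after 1×micro: 5 ⇒ (c0=3, c1=0, c2=5)
[Jacobi] macro 3: S0 reads c1=0 → after 1×micro: 3; S1 reads c1=0 → after 2×micro: 0; S2 reads c0=3 → after 1×micro: -1 ⇒ (c0=3, c1=0, c2=-1)
[Jacobi] macro 4: S0 reads c1=0 → after 1×micro: 3; S1 reads c1=0 → after 2×micro: 0; S2 reads c0=3 → after 1×micro: -1 ⇒ (c0=3, c1=0, c2=-1)
[Jacobi] macro 5: S0 reads c1=0 → after 1×micro: 3; S1 reads c1=0 → after 2×micro: 0; S2 reads c0=3 → after 1×micro: -1 ⇒ (c0=3, c1=0, c2=-1)
[Jacobi] macro 6: S0 reads c1=0 → after 1×micro: 3; S1 reads c1=0 → after 2×micro: 0; S2 reads c0=3 → after 1×micro: -1 ⇒ (c0=3, c1=0, c2=-1)
[Jacobi] macro 7: S0 reads c1=0 → after 1×micro: 3; S1 reads c1=0 → after 2×micro: 0; S2 reads c0=3 → after 1×micro: -1 ⇒ (c0=3, c1=0, c2=-1)
[Jacobi] macro 8: S0 reads c1=0 → after 1×micro: 3; S1 reads c1=0 → after 2×micro: 0; S2 reads c0=3 → after 1×micro: -1 ⇒ (c0=3, c1=0, c2=-1)
[Gauss-Seidel] macro 1: S0 reads c1=1 → after 1×micro: 5; S1 reads c1=1 → after 2×micro: 0; S2 reads c0=5 → after 1×micro: 5 ⇒ (c0=5, c1=0, c2=5)
[Gauss-Seidel] macro 2: S0 reads c1=0 → after 1×micro: 3; S1 reads c1=0 → after 2×micro: 0; S2 reads c0=3 → after 1×micro: -1 ⇒ (c0=3, c1=0, c2=-1)
[Gauss-Seidel] macro 3: S0 reads c1=0 → after 1×micro: 3; S1 reads c1=0 → after 2×micro: 0; S2 reads c0=3 → after 1×micro: -1 ⇒ (c0=3, c1=0, c2=-1)
[Gauss-Seidel] macro 4: S0 reads c1=0 → after 1×micro: 3; S1 reads c1=0 → after 2×micro: 0; S2 reads c0=3 → after 1×micro: -1 ⇒ (c0=3, c1=0, c2=-1)
[Gauss-Seidel] macro 5: S0 reads c1=0 → after 1×micro: 3; S1 reads c1=0 → after 2×micro: 0; S2 reads c0=3 → after 1×micro: -1 ⇒ (c0=3, c1=0, c2=-1)
[Gauss-Seidel] macro 6: S0 reads c1=0 → after 1×micro: 3; S1 reads c1=0 → after 2×micro: 0; S2 reads c0=3 → after 1×micro: -1 ⇒ (c0=3, c1=0, c2=-1)
[Gauss-Seidel] macro 7: S0 reads c1=0 → after 1×micro: 3; S1 reads c1=0 → after 2×micro: 0; S2 reads c0=3 → after 1×micro: -1 ⇒ (c0=3, c1=0, c2=-1)
[Gauss-Seidel] macro 8: S0 reads c1=0 → after 1×micro: 3; S1 reads c1=0 → after 2×micro: 0; S2 reads c0=3 → after 1×micro: -1 ⇒ (c0=3, c1=0, c2=-1)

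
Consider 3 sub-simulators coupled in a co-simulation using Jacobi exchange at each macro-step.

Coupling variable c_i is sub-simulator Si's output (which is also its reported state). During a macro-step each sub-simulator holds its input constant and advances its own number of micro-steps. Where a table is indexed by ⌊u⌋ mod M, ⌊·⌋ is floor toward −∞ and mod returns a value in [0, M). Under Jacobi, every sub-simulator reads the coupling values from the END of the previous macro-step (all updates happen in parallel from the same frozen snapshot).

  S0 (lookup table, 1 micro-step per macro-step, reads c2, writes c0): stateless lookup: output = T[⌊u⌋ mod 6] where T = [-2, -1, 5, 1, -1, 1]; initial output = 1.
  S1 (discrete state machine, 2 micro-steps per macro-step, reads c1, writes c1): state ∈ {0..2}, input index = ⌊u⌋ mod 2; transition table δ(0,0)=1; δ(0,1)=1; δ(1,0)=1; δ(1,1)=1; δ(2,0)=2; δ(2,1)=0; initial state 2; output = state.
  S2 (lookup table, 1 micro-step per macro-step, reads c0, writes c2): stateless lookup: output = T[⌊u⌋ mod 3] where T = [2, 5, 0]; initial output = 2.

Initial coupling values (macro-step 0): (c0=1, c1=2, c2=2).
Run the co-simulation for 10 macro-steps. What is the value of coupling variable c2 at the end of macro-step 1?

macro 1: S0 reads c2=2 → after 1×micro: 5; S1 reads c1=2 → after 2×micro: 2; S2 reads c0=1 → after 1×micro: 5 ⇒ (c0=5, c1=2, c2=5)
macro 2: S0 reads c2=5 → after 1×micro: 1; S1 reads c1=2 → after 2×micro: 2; S2 reads c0=5 → after 1×micro: 0 ⇒ (c0=1, c1=2, c2=0)
macro 3: S0 reads c2=0 → after 1×micro: -2; S1 reads c1=2 → after 2×micro: 2; S2 reads c0=1 → after 1×micro: 5 ⇒ (c0=-2, c1=2, c2=5)
macro 4: S0 reads c2=5 → after 1×micro: 1; S1 reads c1=2 → after 2×micro: 2; S2 reads c0=-2 → after 1×micro: 5 ⇒ (c0=1, c1=2, c2=5)
macro 5: S0 reads c2=5 → after 1×micro: 1; S1 reads c1=2 → after 2×micro: 2; S2 reads c0=1 → after 1×micro: 5 ⇒ (c0=1, c1=2, c2=5)
macro 6: S0 reads c2=5 → after 1×micro: 1; S1 reads c1=2 → after 2×micro: 2; S2 reads c0=1 → after 1×micro: 5 ⇒ (c0=1, c1=2, c2=5)
macro 7: S0 reads c2=5 → after 1×micro: 1; S1 reads c1=2 → after 2×micro: 2; S2 reads c0=1 → after 1×micro: 5 ⇒ (c0=1, c1=2, c2=5)
macro 8: S0 reads c2=5 → after 1×micro: 1; S1 reads c1=2 → after 2×micro: 2; S2 reads c0=1 → after 1×micro: 5 ⇒ (c0=1, c1=2, c2=5)
macro 9: S0 reads c2=5 → after 1×micro: 1; S1 reads c1=2 → after 2×micro: 2; S2 reads c0=1 → after 1×micro: 5 ⇒ (c0=1, c1=2, c2=5)
macro 10: S0 reads c2=5 → after 1×micro: 1; S1 reads c1=2 → after 2×micro: 2; S2 reads c0=1 → after 1×micro: 5 ⇒ (c0=1, c1=2, c2=5)

c2 at macro-step 1 = 5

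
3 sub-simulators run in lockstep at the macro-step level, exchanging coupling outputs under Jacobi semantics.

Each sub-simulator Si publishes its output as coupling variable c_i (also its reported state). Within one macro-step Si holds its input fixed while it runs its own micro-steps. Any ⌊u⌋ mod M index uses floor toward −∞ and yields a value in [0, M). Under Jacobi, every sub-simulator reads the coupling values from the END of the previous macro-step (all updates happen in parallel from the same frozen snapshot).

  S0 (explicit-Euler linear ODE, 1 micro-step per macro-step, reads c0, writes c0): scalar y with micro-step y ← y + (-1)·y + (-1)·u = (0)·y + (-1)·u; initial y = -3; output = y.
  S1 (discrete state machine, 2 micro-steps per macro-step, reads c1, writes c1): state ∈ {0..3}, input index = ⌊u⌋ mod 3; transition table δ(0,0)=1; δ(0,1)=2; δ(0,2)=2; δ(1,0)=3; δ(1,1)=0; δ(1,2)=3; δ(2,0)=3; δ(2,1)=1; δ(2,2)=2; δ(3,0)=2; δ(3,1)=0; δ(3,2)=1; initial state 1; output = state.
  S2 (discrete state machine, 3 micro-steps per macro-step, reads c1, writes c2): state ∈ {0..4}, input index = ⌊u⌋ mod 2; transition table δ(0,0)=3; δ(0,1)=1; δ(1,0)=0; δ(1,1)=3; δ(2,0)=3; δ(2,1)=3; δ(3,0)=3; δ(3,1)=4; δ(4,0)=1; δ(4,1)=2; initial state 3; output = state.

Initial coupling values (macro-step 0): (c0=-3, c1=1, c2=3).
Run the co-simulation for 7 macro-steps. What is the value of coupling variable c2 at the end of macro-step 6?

macro 1: S0 reads c0=-3 → after 1×micro: 3; S1 reads c1=1 → after 2×micro: 2; S2 reads c1=1 → after 3×micro: 3 ⇒ (c0=3, c1=2, c2=3)
macro 2: S0 reads c0=3 → after 1×micro: -3; S1 reads c1=2 → after 2×micro: 2; S2 reads c1=2 → after 3×micro: 3 ⇒ (c0=-3, c1=2, c2=3)
macro 3: S0 reads c0=-3 → after 1×micro: 3; S1 reads c1=2 → after 2×micro: 2; S2 reads c1=2 → after 3×micro: 3 ⇒ (c0=3, c1=2, c2=3)
macro 4: S0 reads c0=3 → after 1×micro: -3; S1 reads c1=2 → after 2×micro: 2; S2 reads c1=2 → after 3×micro: 3 ⇒ (c0=-3, c1=2, c2=3)
macro 5: S0 reads c0=-3 → after 1×micro: 3; S1 reads c1=2 → after 2×micro: 2; S2 reads c1=2 → after 3×micro: 3 ⇒ (c0=3, c1=2, c2=3)
macro 6: S0 reads c0=3 → after 1×micro: -3; S1 reads c1=2 → after 2×micro: 2; S2 reads c1=2 → after 3×micro: 3 ⇒ (c0=-3, c1=2, c2=3)
macro 7: S0 reads c0=-3 → after 1×micro: 3; S1 reads c1=2 → after 2×micro: 2; S2 reads c1=2 → after 3×micro: 3 ⇒ (c0=3, c1=2, c2=3)

c2 at macro-step 6 = 3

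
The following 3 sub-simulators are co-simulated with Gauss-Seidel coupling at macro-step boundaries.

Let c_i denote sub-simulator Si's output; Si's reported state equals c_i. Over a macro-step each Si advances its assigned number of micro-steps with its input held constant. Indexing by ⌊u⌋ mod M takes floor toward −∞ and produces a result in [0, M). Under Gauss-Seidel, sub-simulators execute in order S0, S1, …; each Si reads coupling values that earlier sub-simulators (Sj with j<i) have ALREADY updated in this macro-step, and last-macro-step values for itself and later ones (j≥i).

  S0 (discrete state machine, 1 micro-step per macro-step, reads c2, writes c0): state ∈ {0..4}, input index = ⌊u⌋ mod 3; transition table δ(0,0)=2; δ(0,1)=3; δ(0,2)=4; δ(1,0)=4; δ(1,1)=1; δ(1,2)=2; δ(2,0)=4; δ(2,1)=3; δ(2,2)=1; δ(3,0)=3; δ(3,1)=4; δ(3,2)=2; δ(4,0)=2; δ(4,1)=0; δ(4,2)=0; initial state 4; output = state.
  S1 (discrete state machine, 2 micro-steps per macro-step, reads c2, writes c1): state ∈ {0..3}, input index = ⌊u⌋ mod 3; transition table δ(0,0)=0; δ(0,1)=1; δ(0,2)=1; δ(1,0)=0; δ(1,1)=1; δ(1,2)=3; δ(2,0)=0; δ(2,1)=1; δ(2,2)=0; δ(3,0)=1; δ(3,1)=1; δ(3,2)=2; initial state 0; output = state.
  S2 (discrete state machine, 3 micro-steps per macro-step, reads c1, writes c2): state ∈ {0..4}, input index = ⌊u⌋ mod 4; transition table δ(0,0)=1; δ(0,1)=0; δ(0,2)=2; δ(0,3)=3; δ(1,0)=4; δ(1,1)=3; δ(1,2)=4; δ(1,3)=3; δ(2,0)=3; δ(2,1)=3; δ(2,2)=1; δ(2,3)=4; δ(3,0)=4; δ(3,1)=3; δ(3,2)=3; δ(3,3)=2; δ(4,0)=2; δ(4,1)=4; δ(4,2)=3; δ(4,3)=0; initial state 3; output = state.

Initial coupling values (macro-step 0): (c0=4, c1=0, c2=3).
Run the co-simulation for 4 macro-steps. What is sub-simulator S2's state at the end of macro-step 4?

macro 1: S0 reads c2=3 → after 1×micro: 2; S1 reads c2=3 → after 2×micro: 0; S2 reads c1=0 → after 3×micro: 3 ⇒ (c0=2, c1=0, c2=3)
macro 2: S0 reads c2=3 → after 1×micro: 4; S1 reads c2=3 → after 2×micro: 0; S2 reads c1=0 → after 3×micro: 3 ⇒ (c0=4, c1=0, c2=3)
macro 3: S0 reads c2=3 → after 1×micro: 2; S1 reads c2=3 → after 2×micro: 0; S2 reads c1=0 → after 3×micro: 3 ⇒ (c0=2, c1=0, c2=3)
macro 4: S0 reads c2=3 → after 1×micro: 4; S1 reads c2=3 → after 2×micro: 0; S2 reads c1=0 → after 3×micro: 3 ⇒ (c0=4, c1=0, c2=3)

S2 state at macro-step 4 = 3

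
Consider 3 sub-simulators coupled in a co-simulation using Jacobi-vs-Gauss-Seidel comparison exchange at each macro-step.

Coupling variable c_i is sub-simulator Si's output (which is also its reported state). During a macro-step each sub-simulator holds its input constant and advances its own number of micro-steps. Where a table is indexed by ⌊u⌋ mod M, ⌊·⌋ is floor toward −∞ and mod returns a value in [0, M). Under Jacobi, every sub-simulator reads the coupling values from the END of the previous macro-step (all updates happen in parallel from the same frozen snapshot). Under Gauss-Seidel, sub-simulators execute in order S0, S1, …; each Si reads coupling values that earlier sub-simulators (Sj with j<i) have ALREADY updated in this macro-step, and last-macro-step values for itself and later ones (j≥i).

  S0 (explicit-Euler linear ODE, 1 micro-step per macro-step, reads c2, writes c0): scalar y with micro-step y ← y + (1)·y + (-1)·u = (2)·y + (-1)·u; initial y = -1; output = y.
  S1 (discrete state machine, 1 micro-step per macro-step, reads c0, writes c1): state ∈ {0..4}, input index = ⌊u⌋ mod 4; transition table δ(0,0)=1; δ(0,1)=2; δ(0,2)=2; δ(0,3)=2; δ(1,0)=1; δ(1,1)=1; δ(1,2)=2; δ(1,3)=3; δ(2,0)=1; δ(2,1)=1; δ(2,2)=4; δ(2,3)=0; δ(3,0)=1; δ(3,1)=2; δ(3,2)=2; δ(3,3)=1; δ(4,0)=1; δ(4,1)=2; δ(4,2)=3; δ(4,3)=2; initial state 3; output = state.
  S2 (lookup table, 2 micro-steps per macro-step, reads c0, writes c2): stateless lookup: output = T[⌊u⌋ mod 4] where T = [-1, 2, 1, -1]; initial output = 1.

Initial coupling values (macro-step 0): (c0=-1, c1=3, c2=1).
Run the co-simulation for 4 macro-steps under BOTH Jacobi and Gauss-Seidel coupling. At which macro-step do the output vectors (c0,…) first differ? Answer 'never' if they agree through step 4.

first divergence at macro-step: 1

[Jacobi] macro 1: S0 reads c2=1 → after 1×micro: -3; S1 reads c0=-1 → after 1×micro: 1; S2 reads c0=-1 → after 2×micro: -1 ⇒ (c0=-3, c1=1, c2=-1)
[Jacobi] macro 2: S0 reads c2=-1 → after 1×micro: -5; S1 reads c0=-3 → after 1×micro: 1; S2 reads c0=-3 → after 2×micro: 2 ⇒ (c0=-5, c1=1, c2=2)
[Jacobi] macro 3: S0 reads c2=2 → after 1×micro: -12; S1 reads c0=-5 → after 1×micro: 3; S2 reads c0=-5 → after 2×micro: -1 ⇒ (c0=-12, c1=3, c2=-1)
[Jacobi] macro 4: S0 reads c2=-1 → after 1×micro: -23; S1 reads c0=-12 → after 1×micro: 1; S2 reads c0=-12 → after 2×micro: -1 ⇒ (c0=-23, c1=1, c2=-1)
[Gauss-Seidel] macro 1: S0 reads c2=1 → after 1×micro: -3; S1 reads c0=-3 → after 1×micro: 2; S2 reads c0=-3 → after 2×micro: 2 ⇒ (c0=-3, c1=2, c2=2)
[Gauss-Seidel] macro 2: S0 reads c2=2 → after 1×micro: -8; S1 reads c0=-8 → after 1×micro: 1; S2 reads c0=-8 → after 2×micro: -1 ⇒ (c0=-8, c1=1, c2=-1)
[Gauss-Seidel] macro 3: S0 reads c2=-1 → after 1×micro: -15; S1 reads c0=-15 → after 1×micro: 1; S2 reads c0=-15 → after 2×micro: 2 ⇒ (c0=-15, c1=1, c2=2)
[Gauss-Seidel] macro 4: S0 reads c2=2 → after 1×micro: -32; S1 reads c0=-32 → after 1×micro: 1; S2 reads c0=-32 → after 2×micro: -1 ⇒ (c0=-32, c1=1, c2=-1)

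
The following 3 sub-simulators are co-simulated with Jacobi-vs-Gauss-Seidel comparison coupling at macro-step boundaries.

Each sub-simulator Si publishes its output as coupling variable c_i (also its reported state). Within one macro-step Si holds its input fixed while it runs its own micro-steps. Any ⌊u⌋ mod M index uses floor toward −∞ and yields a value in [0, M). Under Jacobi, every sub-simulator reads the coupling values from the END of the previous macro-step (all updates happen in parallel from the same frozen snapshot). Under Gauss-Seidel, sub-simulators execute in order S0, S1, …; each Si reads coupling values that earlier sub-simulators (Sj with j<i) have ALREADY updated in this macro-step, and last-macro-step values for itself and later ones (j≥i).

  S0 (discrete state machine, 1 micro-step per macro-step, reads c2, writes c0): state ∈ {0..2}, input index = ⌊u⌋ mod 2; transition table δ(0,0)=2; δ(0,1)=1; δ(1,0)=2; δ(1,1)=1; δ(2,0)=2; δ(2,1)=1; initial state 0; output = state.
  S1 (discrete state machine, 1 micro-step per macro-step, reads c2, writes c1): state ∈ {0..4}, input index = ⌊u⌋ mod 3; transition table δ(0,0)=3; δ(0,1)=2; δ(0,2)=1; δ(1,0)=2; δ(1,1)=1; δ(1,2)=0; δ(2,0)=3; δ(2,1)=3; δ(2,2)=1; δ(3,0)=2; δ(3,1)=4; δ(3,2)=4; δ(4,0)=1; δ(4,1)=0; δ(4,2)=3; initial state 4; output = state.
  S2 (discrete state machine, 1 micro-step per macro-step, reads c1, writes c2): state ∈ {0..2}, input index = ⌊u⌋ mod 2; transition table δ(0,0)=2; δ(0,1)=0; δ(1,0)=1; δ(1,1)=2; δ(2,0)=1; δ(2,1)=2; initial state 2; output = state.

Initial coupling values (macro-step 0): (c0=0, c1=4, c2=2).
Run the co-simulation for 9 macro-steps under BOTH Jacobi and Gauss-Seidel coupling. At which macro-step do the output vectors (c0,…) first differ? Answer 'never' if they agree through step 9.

first divergence at macro-step: 1

[Jacobi] macro 1: S0 reads c2=2 → after 1×micro: 2; S1 reads c2=2 → after 1×micro: 3; S2 reads c1=4 → after 1×micro: 1 ⇒ (c0=2, c1=3, c2=1)
[Jacobi] macro 2: S0 reads c2=1 → after 1×micro: 1; S1 reads c2=1 → after 1×micro: 4; S2 reads c1=3 → after 1×micro: 2 ⇒ (c0=1, c1=4, c2=2)
[Jacobi] macro 3: S0 reads c2=2 → after 1×micro: 2; S1 reads c2=2 → after 1×micro: 3; S2 reads c1=4 → after 1×micro: 1 ⇒ (c0=2, c1=3, c2=1)
[Jacobi] macro 4: S0 reads c2=1 → after 1×micro: 1; S1 reads c2=1 → after 1×micro: 4; S2 reads c1=3 → after 1×micro: 2 ⇒ (c0=1, c1=4, c2=2)
[Jacobi] macro 5: S0 reads c2=2 → after 1×micro: 2; S1 reads c2=2 → after 1×micro: 3; S2 reads c1=4 → after 1×micro: 1 ⇒ (c0=2, c1=3, c2=1)
[Jacobi] macro 6: S0 reads c2=1 → after 1×micro: 1; S1 reads c2=1 → after 1×micro: 4; S2 reads c1=3 → after 1×micro: 2 ⇒ (c0=1, c1=4, c2=2)
[Jacobi] macro 7: S0 reads c2=2 → after 1×micro: 2; S1 reads c2=2 → after 1×micro: 3; S2 reads c1=4 → after 1×micro: 1 ⇒ (c0=2, c1=3, c2=1)
[Jacobi] macro 8: S0 reads c2=1 → after 1×micro: 1; S1 reads c2=1 → after 1×micro: 4; S2 reads c1=3 → after 1×micro: 2 ⇒ (c0=1, c1=4, c2=2)
[Jacobi] macro 9: S0 reads c2=2 → after 1×micro: 2; S1 reads c2=2 → after 1×micro: 3; S2 reads c1=4 → after 1×micro: 1 ⇒ (c0=2, c1=3, c2=1)
[Gauss-Seidel] macro 1: S0 reads c2=2 → after 1×micro: 2; S1 reads c2=2 → after 1×micro: 3; S2 reads c1=3 → after 1×micro: 2 ⇒ (c0=2, c1=3, c2=2)
[Gauss-Seidel] macro 2: S0 reads c2=2 → after 1×micro: 2; S1 reads c2=2 → after 1×micro: 4; S2 reads c1=4 → after 1×micro: 1 ⇒ (c0=2, c1=4, c2=1)
[Gauss-Seidel] macro 3: S0 reads c2=1 → after 1×micro: 1; S1 reads c2=1 → after 1×micro: 0; S2 reads c1=0 → after 1×micro: 1 ⇒ (c0=1, c1=0, c2=1)
[Gauss-Seidel] macro 4: S0 reads c2=1 → after 1×micro: 1; S1 reads c2=1 → after 1×micro: 2; S2 reads c1=2 → after 1×micro: 1 ⇒ (c0=1, c1=2, c2=1)
[Gauss-Seidel] macro 5: S0 reads c2=1 → after 1×micro: 1; S1 reads c2=1 → after 1×micro: 3; S2 reads c1=3 → after 1×micro: 2 ⇒ (c0=1, c1=3, c2=2)
[Gauss-Seidel] macro 6: S0 reads c2=2 → after 1×micro: 2; S1 reads c2=2 → after 1×micro: 4; S2 reads c1=4 → after 1×micro: 1 ⇒ (c0=2, c1=4, c2=1)
[Gauss-Seidel] macro 7: S0 reads c2=1 → after 1×micro: 1; S1 reads c2=1 → after 1×micro: 0; S2 reads c1=0 → after 1×micro: 1 ⇒ (c0=1, c1=0, c2=1)
[Gauss-Seidel] macro 8: S0 reads c2=1 → after 1×micro: 1; S1 reads c2=1 → after 1×micro: 2; S2 reads c1=2 → after 1×micro: 1 ⇒ (c0=1, c1=2, c2=1)
[Gauss-Seidel] macro 9: S0 reads c2=1 → after 1×micro: 1; S1 reads c2=1 → after 1×micro: 3; S2 reads c1=3 → after 1×micro: 2 ⇒ (c0=1, c1=3, c2=2)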